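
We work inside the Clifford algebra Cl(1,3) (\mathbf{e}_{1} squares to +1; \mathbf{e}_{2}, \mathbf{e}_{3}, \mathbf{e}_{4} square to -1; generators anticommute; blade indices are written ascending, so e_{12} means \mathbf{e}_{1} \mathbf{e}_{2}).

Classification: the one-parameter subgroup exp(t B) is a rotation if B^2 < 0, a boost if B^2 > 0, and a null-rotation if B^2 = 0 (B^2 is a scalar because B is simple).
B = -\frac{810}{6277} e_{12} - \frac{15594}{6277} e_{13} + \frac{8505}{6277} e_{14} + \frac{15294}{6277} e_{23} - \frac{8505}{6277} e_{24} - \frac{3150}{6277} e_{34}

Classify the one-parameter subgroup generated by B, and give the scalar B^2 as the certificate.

B^2 term by term: the squares give (-\frac{810}{6277})^2*(e_{12})^2 + (-\frac{15594}{6277})^2*(e_{13})^2 + (\frac{8505}{6277})^2*(e_{14})^2 + (\frac{15294}{6277})^2*(e_{23})^2 + (-\frac{8505}{6277})^2*(e_{24})^2 + (-\frac{3150}{6277})^2*(e_{34})^2 = \frac{656100}{39400729}*(+1) + \frac{243172836}{39400729}*(+1) + \frac{72335025}{39400729}*(+1) + \frac{233906436}{39400729}*(-1) + \frac{72335025}{39400729}*(-1) + \frac{9922500}{39400729}*(-1) = 0 (each basis 2-blade squares to minus the product of its generators' squares); cross terms between blades sharing an index anticommute and cancel; the commuting (index-disjoint) pairs give grade-4 terms 2*c*c'*(blade product), which cancel blade by blade — e_{1234}: \frac{5103000}{39400729} - \frac{265253940}{39400729} + \frac{260150940}{39400729} = 0 — confirming B is simple. So B^2 = 0.
Answer: null-rotation, certificate B^2 = 0. One invariant decides it: the square 0 survives every conjugation, and its sign is exactly the classification.


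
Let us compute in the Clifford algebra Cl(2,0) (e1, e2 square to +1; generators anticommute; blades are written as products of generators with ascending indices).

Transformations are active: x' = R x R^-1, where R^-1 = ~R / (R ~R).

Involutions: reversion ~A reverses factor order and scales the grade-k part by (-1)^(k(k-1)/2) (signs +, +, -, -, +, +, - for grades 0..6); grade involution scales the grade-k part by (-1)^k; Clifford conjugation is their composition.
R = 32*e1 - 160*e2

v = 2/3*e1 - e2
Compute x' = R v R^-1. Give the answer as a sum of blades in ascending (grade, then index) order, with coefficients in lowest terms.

~R = 32*e1 - 160*e2, and R ~R = 26624, so R^-1 = ~R / (26624).
R v = 544/3 + 224/3*e1 e2
Answer: -3/13*e1 - 46/39*e2


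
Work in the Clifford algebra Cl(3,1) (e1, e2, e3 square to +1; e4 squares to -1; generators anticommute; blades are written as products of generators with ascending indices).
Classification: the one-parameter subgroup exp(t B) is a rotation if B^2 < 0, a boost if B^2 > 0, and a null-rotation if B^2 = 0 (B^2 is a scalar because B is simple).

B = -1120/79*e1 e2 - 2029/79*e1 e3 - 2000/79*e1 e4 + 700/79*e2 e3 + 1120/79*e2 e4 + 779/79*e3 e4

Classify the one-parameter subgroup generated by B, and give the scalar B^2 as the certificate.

B^2 term by term: the squares give (-1120/79)^2*(e1 e2)^2 + (-2029/79)^2*(e1 e3)^2 + (-2000/79)^2*(e1 e4)^2 + (700/79)^2*(e2 e3)^2 + (1120/79)^2*(e2 e4)^2 + (779/79)^2*(e3 e4)^2 = 1254400/6241*(-1) + 4116841/6241*(-1) + 4000000/6241*(+1) + 490000/6241*(-1) + 1254400/6241*(+1) + 606841/6241*(+1) = 0 (each basis 2-blade squares to minus the product of its generators' squares); cross terms between blades sharing an index anticommute and cancel; the commuting (index-disjoint) pairs give grade-4 terms 2*c*c'*(blade product), which cancel blade by blade — e1 e2 e3 e4: -1744960/6241 + 4544960/6241 - 2800000/6241 = 0 — confirming B is simple. So B^2 = 0.
Answer: null-rotation, certificate B^2 = 0. Because 0 is invariant under every versor sandwich, the classification follows from its sign alone.


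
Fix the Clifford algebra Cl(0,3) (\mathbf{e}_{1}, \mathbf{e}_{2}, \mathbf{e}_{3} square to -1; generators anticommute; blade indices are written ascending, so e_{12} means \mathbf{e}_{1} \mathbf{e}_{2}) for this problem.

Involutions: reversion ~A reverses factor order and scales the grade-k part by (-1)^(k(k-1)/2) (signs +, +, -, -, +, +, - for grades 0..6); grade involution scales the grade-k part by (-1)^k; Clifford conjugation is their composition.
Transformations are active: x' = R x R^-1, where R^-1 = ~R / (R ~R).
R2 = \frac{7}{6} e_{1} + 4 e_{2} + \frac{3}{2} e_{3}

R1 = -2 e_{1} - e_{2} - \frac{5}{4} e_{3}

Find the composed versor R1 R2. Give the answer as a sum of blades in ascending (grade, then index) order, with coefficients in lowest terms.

Distribute over the terms of R1 (each basis-blade product reordered to ascending indices, repeated generators contracted through their squares):
(-2 e_{1}) R2 = \frac{7}{3} - 8 e_{12} - 3 e_{13}
(-e_{2}) R2 = 4 + \frac{7}{6} e_{12} - \frac{3}{2} e_{23}
(-\frac{5}{4} e_{3}) R2 = \frac{15}{8} + \frac{35}{24} e_{13} + 5 e_{23}
Summing the partial products and collecting blades:
Answer: \frac{197}{24} - \frac{41}{6} e_{12} - \frac{37}{24} e_{13} + \frac{7}{2} e_{23}


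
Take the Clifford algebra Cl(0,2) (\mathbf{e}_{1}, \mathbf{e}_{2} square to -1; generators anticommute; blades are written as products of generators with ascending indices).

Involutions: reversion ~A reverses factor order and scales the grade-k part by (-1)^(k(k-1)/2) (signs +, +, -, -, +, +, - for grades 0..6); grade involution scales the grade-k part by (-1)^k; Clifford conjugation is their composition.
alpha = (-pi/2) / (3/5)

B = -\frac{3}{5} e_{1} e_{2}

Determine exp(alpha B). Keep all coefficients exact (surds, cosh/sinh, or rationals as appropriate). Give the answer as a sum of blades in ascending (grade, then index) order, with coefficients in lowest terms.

B^2 = (-\frac{3}{5})^2*(e_{1} e_{2})^2 = \frac{9}{25}*(-1) = -\frac{9}{25} (a basis 2-blade squares to minus the product of its generators' squares).
B^2 = -\frac{9}{25} — since the square is negative, the closed form is circular: l = \frac{3}{5}, alpha*l = - \frac{\pi}{2}, so exp(alpha B) = cos(- \frac{\pi}{2}) + (sin(- \frac{\pi}{2})/(\frac{3}{5}))*B = 0 + (- \frac{5}{3})*B.
Answer: e_{1} e_{2}


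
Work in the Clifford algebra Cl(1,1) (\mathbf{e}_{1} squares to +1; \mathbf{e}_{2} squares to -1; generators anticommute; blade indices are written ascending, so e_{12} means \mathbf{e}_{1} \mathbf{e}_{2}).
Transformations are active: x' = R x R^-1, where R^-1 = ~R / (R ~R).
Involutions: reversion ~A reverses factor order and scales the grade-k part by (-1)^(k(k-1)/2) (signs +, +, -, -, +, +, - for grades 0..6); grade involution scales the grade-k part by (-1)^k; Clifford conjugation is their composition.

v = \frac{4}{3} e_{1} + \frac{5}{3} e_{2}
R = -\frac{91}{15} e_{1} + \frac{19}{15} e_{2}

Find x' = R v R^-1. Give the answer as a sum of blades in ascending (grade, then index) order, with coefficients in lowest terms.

~R = -\frac{91}{15} e_{1} + \frac{19}{15} e_{2}, and R ~R = \frac{176}{5}, so R^-1 = ~R / (\frac{176}{5}).
R v = -\frac{51}{5} - \frac{59}{5} e_{12}
Answer: \frac{2881}{1320} e_{1} - \frac{3169}{1320} e_{2}


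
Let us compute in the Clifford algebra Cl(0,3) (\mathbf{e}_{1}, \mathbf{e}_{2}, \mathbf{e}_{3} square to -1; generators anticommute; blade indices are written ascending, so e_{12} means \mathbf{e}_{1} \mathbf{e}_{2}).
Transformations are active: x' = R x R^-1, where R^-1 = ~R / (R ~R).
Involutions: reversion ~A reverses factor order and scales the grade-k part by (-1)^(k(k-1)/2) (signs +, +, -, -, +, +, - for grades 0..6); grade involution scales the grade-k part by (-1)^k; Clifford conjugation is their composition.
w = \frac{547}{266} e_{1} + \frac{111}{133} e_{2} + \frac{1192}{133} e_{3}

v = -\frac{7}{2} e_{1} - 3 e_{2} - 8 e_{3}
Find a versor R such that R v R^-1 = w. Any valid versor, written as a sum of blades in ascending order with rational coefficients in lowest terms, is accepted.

Construction: equal norms (both -\frac{341}{4}) license R = v + w = -\frac{192}{133} e_{1} - \frac{288}{133} e_{2} + \frac{128}{133} e_{3} — nothing changes along that direction, while (v - w)/2 changes sign, so v maps onto w.
Answer: -\frac{192}{133} e_{1} - \frac{288}{133} e_{2} + \frac{128}{133} e_{3}


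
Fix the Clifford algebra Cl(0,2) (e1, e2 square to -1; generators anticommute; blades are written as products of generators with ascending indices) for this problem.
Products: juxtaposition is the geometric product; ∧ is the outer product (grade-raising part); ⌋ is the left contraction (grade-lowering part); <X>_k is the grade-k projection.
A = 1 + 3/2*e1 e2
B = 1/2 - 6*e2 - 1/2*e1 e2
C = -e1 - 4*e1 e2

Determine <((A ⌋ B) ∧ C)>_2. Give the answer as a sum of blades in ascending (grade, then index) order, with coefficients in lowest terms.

step 1: 5/4 - 6*e2 - 1/2*e1 e2
step 2: -5/4*e1 - 11*e1 e2
step 3: -11*e1 e2
Answer: -11*e1 e2


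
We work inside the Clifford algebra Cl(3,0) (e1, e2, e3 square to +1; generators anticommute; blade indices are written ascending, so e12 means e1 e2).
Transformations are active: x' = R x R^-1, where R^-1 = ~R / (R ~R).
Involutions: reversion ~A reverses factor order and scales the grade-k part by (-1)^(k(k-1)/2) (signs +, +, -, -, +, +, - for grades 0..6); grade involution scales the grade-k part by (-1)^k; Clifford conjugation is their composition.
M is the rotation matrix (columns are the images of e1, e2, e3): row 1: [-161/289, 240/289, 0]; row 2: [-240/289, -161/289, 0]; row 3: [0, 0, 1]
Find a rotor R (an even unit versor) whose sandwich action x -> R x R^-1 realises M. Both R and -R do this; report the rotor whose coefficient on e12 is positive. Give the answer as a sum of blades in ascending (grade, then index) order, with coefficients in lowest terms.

Method: write R = a + b12*e12 + b13*e13 + b23*e23 with a^2 + b12^2 + b13^2 + b23^2 = 1 (so R^-1 = ~R). Expanding the columns R e_j ~R gives tr M = 4a^2 - 1 and, from the antisymmetric part, M21 - M12 = -4a*b12, M13 - M31 = 4a*b13, M32 - M23 = -4a*b23.
Here tr M = -33/289, so a^2 = (1 + tr M)/4 = 64/289 and a = ±8/17. Taking a = 8/17: M21 - M12 = -480/289, M13 - M31 = 0, M32 - M23 = 0, giving b12 = 15/17, b13 = 0, b23 = 0, i.e. R = 8/17 + 15/17*e12.
Its e12 coefficient is already positive.
Answer: 8/17 + 15/17*e12. Recall the cover is two-to-one: with M of trace -33/289, both preimages act alike, and the stated e12 sign chooses the sheet.


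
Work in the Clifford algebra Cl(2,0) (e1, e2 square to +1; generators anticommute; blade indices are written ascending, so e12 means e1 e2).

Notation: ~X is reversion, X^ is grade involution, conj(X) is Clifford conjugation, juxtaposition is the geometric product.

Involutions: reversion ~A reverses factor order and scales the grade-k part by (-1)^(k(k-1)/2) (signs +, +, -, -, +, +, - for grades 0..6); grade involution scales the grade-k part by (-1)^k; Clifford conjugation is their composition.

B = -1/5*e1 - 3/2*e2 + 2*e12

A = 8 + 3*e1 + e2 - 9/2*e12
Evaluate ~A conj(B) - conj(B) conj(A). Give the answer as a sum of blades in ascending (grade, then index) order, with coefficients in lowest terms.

first term: 111/10 + 207/20*e1 + 51/10*e2 - 117/10*e12
second term: 69/10 - 63/20*e1 + 69/10*e2 - 117/10*e12
Answer: 21/5 + 27/2*e1 - 9/5*e2


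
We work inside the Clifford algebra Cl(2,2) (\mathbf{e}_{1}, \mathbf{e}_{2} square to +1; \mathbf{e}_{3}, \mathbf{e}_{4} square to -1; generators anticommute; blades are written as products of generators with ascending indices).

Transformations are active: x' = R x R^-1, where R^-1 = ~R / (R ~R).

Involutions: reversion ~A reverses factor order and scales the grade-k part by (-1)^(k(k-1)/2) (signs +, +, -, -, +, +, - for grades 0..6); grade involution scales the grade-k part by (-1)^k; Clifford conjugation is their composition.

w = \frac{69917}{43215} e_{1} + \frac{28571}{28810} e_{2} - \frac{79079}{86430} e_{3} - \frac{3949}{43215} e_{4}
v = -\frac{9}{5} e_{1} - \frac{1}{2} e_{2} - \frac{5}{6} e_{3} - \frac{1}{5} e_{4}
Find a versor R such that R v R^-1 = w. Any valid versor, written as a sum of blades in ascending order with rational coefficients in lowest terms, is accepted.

Since q(v) = q(w) = \frac{124}{45}, the sum R = v + w = -\frac{1574}{8643} e_{1} + \frac{7083}{14405} e_{2} - \frac{25184}{14405} e_{3} - \frac{12592}{43215} e_{4} does the job whenever invertible.
Answer: -\frac{1574}{8643} e_{1} + \frac{7083}{14405} e_{2} - \frac{25184}{14405} e_{3} - \frac{12592}{43215} e_{4}


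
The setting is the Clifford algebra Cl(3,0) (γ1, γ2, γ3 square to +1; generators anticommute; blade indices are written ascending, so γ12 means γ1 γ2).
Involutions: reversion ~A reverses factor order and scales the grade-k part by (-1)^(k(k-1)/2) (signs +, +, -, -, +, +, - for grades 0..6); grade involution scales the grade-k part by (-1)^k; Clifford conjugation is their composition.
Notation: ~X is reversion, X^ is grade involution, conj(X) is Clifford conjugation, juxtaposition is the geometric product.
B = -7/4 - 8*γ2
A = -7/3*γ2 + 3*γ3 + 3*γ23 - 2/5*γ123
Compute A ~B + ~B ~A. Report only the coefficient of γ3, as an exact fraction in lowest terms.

first term: 56/3 + 49/12*γ2 + 75/4*γ3 - 16/5*γ13 + 75/4*γ23 + 7/10*γ123
second term: 56/3 + 49/12*γ2 + 75/4*γ3 + 16/5*γ13 - 75/4*γ23 - 7/10*γ123
Answer: 75/2


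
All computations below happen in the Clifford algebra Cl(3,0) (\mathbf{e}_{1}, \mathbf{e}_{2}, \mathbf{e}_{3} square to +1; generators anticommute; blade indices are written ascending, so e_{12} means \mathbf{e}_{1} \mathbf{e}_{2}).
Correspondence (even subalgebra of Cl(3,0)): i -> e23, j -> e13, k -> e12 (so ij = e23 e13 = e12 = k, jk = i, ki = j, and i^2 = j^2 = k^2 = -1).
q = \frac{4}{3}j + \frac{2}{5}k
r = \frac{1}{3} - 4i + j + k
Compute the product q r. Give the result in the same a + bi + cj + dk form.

In blades: q = \frac{2}{5} e_{12} + \frac{4}{3} e_{13}, r = \frac{1}{3} + e_{12} + e_{13} - 4 e_{23}.
Distribute q over r term by term (generator squares from the signature, products reordered to ascending indices): (\frac{2}{5} e_{12})*r = -\frac{2}{5} + \frac{2}{15} e_{12} - \frac{8}{5} e_{13} - \frac{2}{5} e_{23}; (\frac{4}{3} e_{13})*r = -\frac{4}{3} + \frac{16}{3} e_{12} + \frac{4}{9} e_{13} + \frac{4}{3} e_{23}.
Sum: -\frac{26}{15} + \frac{82}{15} e_{12} - \frac{52}{45} e_{13} + \frac{14}{15} e_{23}; translating back through the correspondence:
Answer: -\frac{26}{15} + \frac{14}{15}i - \frac{52}{45}j + \frac{82}{15}k


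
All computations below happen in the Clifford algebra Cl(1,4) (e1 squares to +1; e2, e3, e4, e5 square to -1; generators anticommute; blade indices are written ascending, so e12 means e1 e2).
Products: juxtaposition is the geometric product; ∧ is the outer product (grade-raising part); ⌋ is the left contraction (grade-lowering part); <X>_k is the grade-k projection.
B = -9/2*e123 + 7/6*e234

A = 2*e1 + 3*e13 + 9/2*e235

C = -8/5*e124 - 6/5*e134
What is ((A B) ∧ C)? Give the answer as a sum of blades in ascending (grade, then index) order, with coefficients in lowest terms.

step 1: 27/2*e2 - 81/4*e15 - 9*e23 + 21/4*e45 + 7/2*e124 + 7/3*e1234
step 2: 81/5*e1234
Answer: 81/5*e1234


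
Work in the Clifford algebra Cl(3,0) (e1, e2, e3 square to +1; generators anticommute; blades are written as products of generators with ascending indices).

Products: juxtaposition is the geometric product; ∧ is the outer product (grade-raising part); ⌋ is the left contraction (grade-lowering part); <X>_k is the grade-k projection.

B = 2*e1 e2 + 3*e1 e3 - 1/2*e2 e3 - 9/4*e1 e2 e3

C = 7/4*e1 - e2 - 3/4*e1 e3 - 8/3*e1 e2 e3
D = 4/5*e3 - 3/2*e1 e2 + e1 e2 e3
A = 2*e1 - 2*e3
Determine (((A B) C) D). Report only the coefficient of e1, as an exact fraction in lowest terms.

step 1: 6*e1 + 3*e2 + 6*e3 + 9/2*e1 e2 - 9/2*e2 e3 - 5*e1 e2 e3
step 2: -35/6 - 12*e1 - 33/8*e2 + 3*e3 - 191/8*e1 e2 - 15/2*e1 e3 - 123/8*e2 e3 - 45/8*e1 e2 e3
step 3: -2223/80 + 51/16*e1 - 9/5*e2 + 517/48*e3 + 29/4*e1 e2 - 2283/80*e1 e3 - 81/20*e2 e3 - 883/30*e1 e2 e3
Answer: 51/16


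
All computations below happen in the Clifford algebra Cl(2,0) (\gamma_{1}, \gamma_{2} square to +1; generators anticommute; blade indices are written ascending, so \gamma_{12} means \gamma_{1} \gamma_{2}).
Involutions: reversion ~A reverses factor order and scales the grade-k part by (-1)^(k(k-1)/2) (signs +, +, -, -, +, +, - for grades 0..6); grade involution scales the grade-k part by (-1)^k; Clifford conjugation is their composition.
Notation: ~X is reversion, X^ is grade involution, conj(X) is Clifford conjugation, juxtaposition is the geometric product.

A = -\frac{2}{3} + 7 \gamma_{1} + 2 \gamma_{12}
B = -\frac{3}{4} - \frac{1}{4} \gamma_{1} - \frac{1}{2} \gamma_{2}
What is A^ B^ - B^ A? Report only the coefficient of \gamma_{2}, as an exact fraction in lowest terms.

first term: -\frac{5}{4} + \frac{73}{12} \gamma_{1} - \frac{5}{6} \gamma_{2} - 5 \gamma_{12}
second term: \frac{9}{4} - \frac{77}{12} \gamma_{1} + \frac{1}{6} \gamma_{2} - 5 \gamma_{12}
Answer: -1


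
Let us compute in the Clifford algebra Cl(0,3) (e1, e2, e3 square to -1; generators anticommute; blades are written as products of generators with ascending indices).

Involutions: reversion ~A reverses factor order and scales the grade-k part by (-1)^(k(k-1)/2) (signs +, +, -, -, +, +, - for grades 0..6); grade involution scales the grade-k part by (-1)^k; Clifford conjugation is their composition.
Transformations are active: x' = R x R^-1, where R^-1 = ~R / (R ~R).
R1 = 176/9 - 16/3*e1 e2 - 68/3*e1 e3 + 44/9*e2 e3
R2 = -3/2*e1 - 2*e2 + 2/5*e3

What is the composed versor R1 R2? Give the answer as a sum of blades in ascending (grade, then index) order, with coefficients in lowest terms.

Distribute over the terms of R2 (each basis-blade product reordered to ascending indices, repeated generators contracted through their squares):
R1 (-3/2*e1) = -88/3*e1 + 8*e2 + 34*e3 - 22/3*e1 e2 e3
R1 (-2*e2) = -32/3*e1 - 352/9*e2 - 88/9*e3 - 136/3*e1 e2 e3
R1 (2/5*e3) = 136/15*e1 - 88/45*e2 + 352/45*e3 - 32/15*e1 e2 e3
Summing the partial products and collecting blades:
Answer: -464/15*e1 - 496/15*e2 + 1442/45*e3 - 274/5*e1 e2 e3


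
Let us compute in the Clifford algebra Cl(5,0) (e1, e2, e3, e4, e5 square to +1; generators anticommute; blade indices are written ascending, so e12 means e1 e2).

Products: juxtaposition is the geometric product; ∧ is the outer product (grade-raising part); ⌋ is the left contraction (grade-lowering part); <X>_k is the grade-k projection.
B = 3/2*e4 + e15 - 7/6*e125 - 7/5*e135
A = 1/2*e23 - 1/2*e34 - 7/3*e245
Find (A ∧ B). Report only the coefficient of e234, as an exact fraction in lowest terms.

step 1: 3/4*e234 + 1/2*e1235 - 1/2*e1345 + 7/12*e12345
Answer: 3/4


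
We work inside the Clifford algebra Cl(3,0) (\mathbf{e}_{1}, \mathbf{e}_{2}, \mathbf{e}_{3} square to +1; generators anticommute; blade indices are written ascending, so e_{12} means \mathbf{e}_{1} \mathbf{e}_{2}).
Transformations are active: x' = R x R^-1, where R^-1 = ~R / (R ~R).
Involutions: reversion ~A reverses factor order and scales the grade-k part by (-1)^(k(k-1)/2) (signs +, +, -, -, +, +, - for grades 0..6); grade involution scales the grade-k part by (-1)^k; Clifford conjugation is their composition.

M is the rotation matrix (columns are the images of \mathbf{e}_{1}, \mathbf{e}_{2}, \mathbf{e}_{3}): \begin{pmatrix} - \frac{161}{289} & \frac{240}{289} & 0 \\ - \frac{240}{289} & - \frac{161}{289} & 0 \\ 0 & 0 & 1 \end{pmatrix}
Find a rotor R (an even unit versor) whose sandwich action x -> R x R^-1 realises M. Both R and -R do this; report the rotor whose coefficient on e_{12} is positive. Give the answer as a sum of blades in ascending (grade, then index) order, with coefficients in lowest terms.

Method: write R = a + b12*e_{12} + b13*e_{13} + b23*e_{23} with a^2 + b12^2 + b13^2 + b23^2 = 1 (so R^-1 = ~R). Expanding the columns R e_j ~R gives tr M = 4a^2 - 1 and, from the antisymmetric part, M21 - M12 = -4a*b12, M13 - M31 = 4a*b13, M32 - M23 = -4a*b23.
Here tr M = -\frac{33}{289}, so a^2 = (1 + tr M)/4 = \frac{64}{289} and a = ±\frac{8}{17}. Taking a = \frac{8}{17}: M21 - M12 = -\frac{480}{289}, M13 - M31 = 0, M32 - M23 = 0, giving b12 = \frac{15}{17}, b13 = 0, b23 = 0, i.e. R = \frac{8}{17} + \frac{15}{17} e_{12}.
Its e_{12} coefficient is already positive.
Answer: \frac{8}{17} + \frac{15}{17} e_{12}. Sheet selection: the two-to-one cover makes ±R indistinguishable at the matrix level (trace -\frac{33}{289}), so uniqueness comes from the required sign on e_{12}.


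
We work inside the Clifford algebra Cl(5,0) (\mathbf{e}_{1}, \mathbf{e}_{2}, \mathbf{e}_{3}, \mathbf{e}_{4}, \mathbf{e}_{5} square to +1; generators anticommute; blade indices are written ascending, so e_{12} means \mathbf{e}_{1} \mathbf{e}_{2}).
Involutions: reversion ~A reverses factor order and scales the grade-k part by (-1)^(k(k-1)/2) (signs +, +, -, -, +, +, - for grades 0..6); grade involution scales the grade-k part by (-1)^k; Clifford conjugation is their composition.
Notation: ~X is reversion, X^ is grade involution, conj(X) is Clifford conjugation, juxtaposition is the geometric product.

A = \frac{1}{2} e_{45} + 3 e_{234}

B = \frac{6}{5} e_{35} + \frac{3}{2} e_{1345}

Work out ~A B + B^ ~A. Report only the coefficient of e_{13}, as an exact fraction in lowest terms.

first term: \frac{3}{4} e_{13} - \frac{3}{5} e_{34} - \frac{9}{2} e_{125} + \frac{18}{5} e_{245}
second term: \frac{3}{4} e_{13} + \frac{3}{5} e_{34} - \frac{9}{2} e_{125} - \frac{18}{5} e_{245}
Answer: \frac{3}{2}


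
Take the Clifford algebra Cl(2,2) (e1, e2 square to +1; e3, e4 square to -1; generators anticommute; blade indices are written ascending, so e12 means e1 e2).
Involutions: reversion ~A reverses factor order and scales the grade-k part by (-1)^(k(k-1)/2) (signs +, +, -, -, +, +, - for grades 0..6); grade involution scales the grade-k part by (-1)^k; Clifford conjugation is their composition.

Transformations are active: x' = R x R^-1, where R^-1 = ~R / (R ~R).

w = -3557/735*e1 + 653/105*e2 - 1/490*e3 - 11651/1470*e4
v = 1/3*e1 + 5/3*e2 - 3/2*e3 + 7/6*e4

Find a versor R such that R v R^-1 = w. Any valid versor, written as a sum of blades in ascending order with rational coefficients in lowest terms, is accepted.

Equal squares first: v^2 = w^2 = -13/18. Then v + w = -1104/245*e1 + 276/35*e2 - 368/245*e3 - 1656/245*e4 is a versor taking v to w, provided it is invertible.
Answer: -1104/245*e1 + 276/35*e2 - 368/245*e3 - 1656/245*e4


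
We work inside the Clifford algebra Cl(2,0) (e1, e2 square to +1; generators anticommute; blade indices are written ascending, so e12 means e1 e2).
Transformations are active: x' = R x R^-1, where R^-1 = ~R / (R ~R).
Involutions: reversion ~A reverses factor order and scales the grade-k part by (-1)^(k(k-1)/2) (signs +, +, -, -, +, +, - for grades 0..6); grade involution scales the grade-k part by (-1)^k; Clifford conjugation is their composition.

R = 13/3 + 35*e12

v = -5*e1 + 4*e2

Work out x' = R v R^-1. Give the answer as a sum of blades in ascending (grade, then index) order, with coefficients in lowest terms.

~R = 13/3 - 35*e12, and R ~R = 11194/9, so R^-1 = ~R / (11194/9).
R v = 355/3*e1 + 577/3*e2
Answer: 32600/5597*e1 - 14887/5597*e2


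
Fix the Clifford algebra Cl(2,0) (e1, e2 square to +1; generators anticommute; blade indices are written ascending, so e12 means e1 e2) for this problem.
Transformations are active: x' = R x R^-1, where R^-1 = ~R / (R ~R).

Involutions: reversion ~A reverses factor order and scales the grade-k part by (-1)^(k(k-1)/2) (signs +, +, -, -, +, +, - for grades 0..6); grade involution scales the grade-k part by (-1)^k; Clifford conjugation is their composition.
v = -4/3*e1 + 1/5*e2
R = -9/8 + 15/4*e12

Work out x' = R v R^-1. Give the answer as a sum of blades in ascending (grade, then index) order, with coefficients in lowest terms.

~R = -9/8 - 15/4*e12, and R ~R = 981/64, so R^-1 = ~R / (981/64).
R v = 9/4*e1 + 191/40*e2
Answer: 328/327*e1 - 491/545*e2


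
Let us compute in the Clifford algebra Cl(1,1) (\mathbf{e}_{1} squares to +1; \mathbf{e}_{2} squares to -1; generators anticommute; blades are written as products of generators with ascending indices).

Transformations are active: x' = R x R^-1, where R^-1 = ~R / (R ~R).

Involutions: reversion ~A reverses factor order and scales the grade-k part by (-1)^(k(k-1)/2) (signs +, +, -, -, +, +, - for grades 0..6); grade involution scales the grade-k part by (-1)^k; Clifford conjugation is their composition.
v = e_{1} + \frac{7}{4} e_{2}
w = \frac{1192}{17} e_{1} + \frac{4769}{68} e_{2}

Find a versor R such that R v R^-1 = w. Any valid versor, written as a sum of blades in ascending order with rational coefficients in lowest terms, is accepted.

Equal squares first: v^2 = w^2 = -\frac{33}{16}. Then v + w = \frac{1209}{17} e_{1} + \frac{1222}{17} e_{2} is a versor taking v to w, provided it is invertible.
Answer: \frac{1209}{17} e_{1} + \frac{1222}{17} e_{2}


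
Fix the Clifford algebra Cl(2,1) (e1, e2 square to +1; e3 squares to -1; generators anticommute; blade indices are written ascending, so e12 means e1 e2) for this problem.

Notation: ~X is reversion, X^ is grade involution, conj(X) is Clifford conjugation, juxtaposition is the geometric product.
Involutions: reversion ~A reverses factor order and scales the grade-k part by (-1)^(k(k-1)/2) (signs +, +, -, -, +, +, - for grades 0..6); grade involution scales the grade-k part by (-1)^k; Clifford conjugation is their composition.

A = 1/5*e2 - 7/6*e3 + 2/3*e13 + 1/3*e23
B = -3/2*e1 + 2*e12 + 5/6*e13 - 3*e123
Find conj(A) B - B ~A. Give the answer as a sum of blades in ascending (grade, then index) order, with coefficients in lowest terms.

first term: -5/9 + 427/180*e1 - 2*e2 - e3 + 313/90*e12 + 109/60*e13 - 4/3*e23 + 3*e123
second term: -5/9 + 427/180*e1 - 2*e2 + e3 - 367/90*e12 + 101/60*e13 + 4/3*e23 - 2*e123
Answer: -2*e3 + 68/9*e12 + 2/15*e13 - 8/3*e23 + 5*e123


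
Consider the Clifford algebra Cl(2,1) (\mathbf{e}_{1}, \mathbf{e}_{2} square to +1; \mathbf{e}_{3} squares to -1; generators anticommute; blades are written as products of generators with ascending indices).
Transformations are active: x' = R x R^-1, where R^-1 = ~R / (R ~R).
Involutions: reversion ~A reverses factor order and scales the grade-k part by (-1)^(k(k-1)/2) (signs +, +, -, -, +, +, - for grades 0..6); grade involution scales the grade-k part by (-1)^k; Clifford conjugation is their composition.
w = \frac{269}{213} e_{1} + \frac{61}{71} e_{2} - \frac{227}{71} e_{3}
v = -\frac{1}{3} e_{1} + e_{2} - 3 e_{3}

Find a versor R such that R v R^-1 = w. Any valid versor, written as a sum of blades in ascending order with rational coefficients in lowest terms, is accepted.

Take R = v + w = \frac{66}{71} e_{1} + \frac{132}{71} e_{2} - \frac{440}{71} e_{3}. Because q(v) = q(w) = -\frac{71}{9}, conjugation by R sends v exactly to w.
Answer: \frac{66}{71} e_{1} + \frac{132}{71} e_{2} - \frac{440}{71} e_{3}


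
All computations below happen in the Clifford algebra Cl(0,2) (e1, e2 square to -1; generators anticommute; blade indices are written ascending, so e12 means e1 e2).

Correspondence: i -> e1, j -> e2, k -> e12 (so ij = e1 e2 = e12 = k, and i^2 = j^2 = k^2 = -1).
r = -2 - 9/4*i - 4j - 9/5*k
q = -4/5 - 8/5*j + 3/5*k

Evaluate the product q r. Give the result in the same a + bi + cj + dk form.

In blades: q = -4/5 - 8/5*e2 + 3/5*e12, r = -2 - 9/4*e1 - 4*e2 - 9/5*e12.
Distribute q over r term by term (generator squares from the signature, products reordered to ascending indices): (-4/5)*r = 8/5 + 9/5*e1 + 16/5*e2 + 36/25*e12; (-8/5*e2)*r = -32/5 + 72/25*e1 + 16/5*e2 - 18/5*e12; (3/5*e12)*r = 27/25 + 12/5*e1 - 27/20*e2 - 6/5*e12.
Sum: -93/25 + 177/25*e1 + 101/20*e2 - 84/25*e12; translating back through the correspondence:
Answer: -93/25 + 177/25*i + 101/20*j - 84/25*k


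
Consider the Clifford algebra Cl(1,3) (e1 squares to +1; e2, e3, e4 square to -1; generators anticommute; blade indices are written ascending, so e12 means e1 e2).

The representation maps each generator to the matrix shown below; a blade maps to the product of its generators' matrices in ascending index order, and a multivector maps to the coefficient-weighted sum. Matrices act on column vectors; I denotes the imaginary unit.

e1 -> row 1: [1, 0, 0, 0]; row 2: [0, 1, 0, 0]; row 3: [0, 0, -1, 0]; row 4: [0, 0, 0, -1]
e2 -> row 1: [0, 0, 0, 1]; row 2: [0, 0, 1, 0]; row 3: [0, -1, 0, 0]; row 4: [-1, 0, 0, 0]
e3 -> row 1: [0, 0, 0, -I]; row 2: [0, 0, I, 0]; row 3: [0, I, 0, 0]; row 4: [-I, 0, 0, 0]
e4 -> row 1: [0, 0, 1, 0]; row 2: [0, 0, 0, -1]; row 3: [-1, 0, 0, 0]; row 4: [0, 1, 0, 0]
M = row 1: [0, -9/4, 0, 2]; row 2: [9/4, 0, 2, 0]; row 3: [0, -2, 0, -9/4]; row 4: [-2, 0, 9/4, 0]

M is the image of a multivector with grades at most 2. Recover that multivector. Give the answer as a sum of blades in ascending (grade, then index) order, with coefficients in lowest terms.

Method: the blade images are trace-orthogonal — tr(rho(e_A) rho(e_B)^-1) = 4 if A = B and 0 otherwise — and rho(e_A)^-1 = (e_A)^2 * rho(e_A) with (e_A)^2 = +1 or -1, so the coefficient of e_A in the preimage is (e_A)^2 * tr(M rho(e_A))/4.
Nonzero projections over blades of grade <= 2: e2: (e2)^2 = -1, tr(M rho(e2)) = -8, coefficient 2; e24: (e24)^2 = -1, tr(M rho(e24)) = 9, coefficient -9/4. Every other blade of grade <= 2 projects to 0.
Answer: 2*e2 - 9/4*e24


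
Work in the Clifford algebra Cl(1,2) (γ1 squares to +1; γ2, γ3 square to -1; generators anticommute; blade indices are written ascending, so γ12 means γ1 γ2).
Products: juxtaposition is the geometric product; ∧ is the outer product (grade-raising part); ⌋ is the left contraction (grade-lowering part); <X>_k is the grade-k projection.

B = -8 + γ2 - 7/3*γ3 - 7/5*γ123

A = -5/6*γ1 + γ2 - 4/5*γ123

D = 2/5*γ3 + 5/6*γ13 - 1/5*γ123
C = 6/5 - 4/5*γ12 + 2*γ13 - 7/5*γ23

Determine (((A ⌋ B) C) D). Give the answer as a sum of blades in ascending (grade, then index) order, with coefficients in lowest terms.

step 1: -53/25 - 7/5*γ13 + 7/6*γ23
step 2: -2783/750 + 496/375*γ12 - 514/75*γ13 + 686/125*γ23
step 3: -257/45 + 7198/1875*γ1 - 6686/1875*γ2 - 1093/625*γ3 - 343/75*γ12 - 2783/900*γ13 - 248/225*γ23 + 1589/1250*γ123
Answer: -257/45 + 7198/1875*γ1 - 6686/1875*γ2 - 1093/625*γ3 - 343/75*γ12 - 2783/900*γ13 - 248/225*γ23 + 1589/1250*γ123


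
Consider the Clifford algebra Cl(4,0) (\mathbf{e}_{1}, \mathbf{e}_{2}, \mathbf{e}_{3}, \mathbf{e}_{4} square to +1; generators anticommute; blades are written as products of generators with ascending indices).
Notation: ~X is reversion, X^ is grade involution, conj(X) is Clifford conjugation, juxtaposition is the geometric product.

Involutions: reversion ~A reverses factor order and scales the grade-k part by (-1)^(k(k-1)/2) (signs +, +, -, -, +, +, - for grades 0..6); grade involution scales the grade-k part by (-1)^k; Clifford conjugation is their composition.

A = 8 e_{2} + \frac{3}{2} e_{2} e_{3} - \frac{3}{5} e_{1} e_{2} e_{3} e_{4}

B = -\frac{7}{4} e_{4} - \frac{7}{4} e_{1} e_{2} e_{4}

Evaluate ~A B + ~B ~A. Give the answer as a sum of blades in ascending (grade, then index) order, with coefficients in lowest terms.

first term: -\frac{21}{20} e_{3} + 14 e_{1} e_{4} - 14 e_{2} e_{4} + \frac{21}{20} e_{1} e_{2} e_{3} - \frac{21}{8} e_{1} e_{3} e_{4} + \frac{21}{8} e_{2} e_{3} e_{4}
second term: -\frac{21}{20} e_{3} - 14 e_{1} e_{4} + 14 e_{2} e_{4} - \frac{21}{20} e_{1} e_{2} e_{3} - \frac{21}{8} e_{1} e_{3} e_{4} + \frac{21}{8} e_{2} e_{3} e_{4}
Answer: -\frac{21}{10} e_{3} - \frac{21}{4} e_{1} e_{3} e_{4} + \frac{21}{4} e_{2} e_{3} e_{4}


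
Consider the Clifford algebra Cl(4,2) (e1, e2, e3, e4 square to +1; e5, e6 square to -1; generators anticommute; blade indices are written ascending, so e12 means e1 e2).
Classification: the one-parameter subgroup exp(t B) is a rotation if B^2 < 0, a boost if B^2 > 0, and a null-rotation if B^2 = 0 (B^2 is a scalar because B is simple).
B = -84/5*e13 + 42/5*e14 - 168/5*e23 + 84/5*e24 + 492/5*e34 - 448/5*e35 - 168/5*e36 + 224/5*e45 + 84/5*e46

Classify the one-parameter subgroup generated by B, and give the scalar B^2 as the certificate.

B^2 term by term: the squares give (-84/5)^2*(e13)^2 + (42/5)^2*(e14)^2 + (-168/5)^2*(e23)^2 + (84/5)^2*(e24)^2 + (492/5)^2*(e34)^2 + (-448/5)^2*(e35)^2 + (-168/5)^2*(e36)^2 + (224/5)^2*(e45)^2 + (84/5)^2*(e46)^2 = 7056/25*(-1) + 1764/25*(-1) + 28224/25*(-1) + 7056/25*(-1) + 242064/25*(-1) + 200704/25*(+1) + 28224/25*(+1) + 50176/25*(+1) + 7056/25*(+1) = -4/25 (each basis 2-blade squares to minus the product of its generators' squares); cross terms between blades sharing an index anticommute and cancel; the commuting (index-disjoint) pairs give grade-4 terms 2*c*c'*(blade product), which cancel blade by blade — e1234: 14112/25 - 14112/25 = 0; e1345: -37632/25 + 37632/25 = 0; e1346: -14112/25 + 14112/25 = 0; e2345: -75264/25 + 75264/25 = 0; e2346: -28224/25 + 28224/25 = 0; e3456: 75264/25 - 75264/25 = 0 — confirming B is simple. So B^2 = -4/25.
Answer: rotation, certificate B^2 = -4/25. B^2 = -4/25 is basis-independent, so its sign is the whole story.


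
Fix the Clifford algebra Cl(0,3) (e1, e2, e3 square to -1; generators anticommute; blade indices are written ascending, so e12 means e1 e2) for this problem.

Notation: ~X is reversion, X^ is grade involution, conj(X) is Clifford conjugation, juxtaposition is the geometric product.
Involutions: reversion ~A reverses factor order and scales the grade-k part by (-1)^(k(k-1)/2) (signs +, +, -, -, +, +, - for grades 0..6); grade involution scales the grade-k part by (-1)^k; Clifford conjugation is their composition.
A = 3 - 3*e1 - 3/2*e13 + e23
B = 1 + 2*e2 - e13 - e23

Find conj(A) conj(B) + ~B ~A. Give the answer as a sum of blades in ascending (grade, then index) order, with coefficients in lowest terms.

first term: 5/2 + 3*e1 - 6*e2 - e3 - 7/2*e12 + 9/2*e13 + 2*e23 + 6*e123
second term: 5/2 - 3*e1 + 6*e2 - e3 + 7/2*e12 + 9/2*e13 + 2*e23 - 6*e123
Answer: 5 - 2*e3 + 9*e13 + 4*e23


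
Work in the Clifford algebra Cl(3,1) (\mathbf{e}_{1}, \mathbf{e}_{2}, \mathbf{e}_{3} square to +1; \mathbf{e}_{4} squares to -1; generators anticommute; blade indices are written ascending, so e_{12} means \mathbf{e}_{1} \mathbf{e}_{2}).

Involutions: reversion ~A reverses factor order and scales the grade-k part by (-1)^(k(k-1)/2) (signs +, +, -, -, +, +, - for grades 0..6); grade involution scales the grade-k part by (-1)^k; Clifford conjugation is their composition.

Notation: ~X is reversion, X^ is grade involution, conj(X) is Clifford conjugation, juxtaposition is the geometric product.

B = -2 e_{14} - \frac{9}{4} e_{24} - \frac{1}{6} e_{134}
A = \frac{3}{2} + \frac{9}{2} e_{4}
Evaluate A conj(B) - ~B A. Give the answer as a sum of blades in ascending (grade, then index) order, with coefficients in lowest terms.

first term: 9 e_{1} + \frac{81}{8} e_{2} + \frac{3}{4} e_{13} + 3 e_{14} + \frac{27}{8} e_{24} - \frac{1}{4} e_{134}
second term: -9 e_{1} - \frac{81}{8} e_{2} - \frac{3}{4} e_{13} + 3 e_{14} + \frac{27}{8} e_{24} + \frac{1}{4} e_{134}
Answer: 18 e_{1} + \frac{81}{4} e_{2} + \frac{3}{2} e_{13} - \frac{1}{2} e_{134}


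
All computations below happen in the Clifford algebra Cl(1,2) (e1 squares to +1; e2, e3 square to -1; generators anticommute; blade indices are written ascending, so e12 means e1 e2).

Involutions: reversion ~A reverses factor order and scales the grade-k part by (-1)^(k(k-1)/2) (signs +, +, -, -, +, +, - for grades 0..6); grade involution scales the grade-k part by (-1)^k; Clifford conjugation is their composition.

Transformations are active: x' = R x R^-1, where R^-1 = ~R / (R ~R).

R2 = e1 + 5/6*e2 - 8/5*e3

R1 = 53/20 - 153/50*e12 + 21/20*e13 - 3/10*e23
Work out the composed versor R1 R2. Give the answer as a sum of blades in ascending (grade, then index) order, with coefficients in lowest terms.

Distribute over the terms of R2 (each basis-blade product reordered to ascending indices, repeated generators contracted through their squares):
R1 (e1) = 53/20*e1 + 153/50*e2 - 21/20*e3 - 3/10*e123
R1 (5/6*e2) = 51/20*e1 + 53/24*e2 - 1/4*e3 - 7/8*e123
R1 (-8/5*e3) = 42/25*e1 - 12/25*e2 - 106/25*e3 + 612/125*e123
Summing the partial products and collecting blades:
Answer: 172/25*e1 + 2873/600*e2 - 277/50*e3 + 3721/1000*e123


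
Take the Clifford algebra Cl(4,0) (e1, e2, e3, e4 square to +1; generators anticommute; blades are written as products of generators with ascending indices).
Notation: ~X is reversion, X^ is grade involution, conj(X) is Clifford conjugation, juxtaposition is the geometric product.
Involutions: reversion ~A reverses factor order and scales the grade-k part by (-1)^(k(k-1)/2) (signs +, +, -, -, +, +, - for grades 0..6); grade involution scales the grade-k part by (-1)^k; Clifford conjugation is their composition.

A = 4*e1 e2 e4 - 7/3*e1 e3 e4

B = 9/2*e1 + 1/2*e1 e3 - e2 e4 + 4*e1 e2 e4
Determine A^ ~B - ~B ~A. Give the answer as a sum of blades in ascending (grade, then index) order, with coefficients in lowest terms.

first term: -16 + 4*e1 + 7/6*e4 - 28/3*e2 e3 - 18*e2 e4 + 21/2*e3 e4 + 7/3*e1 e2 e3 - 2*e2 e3 e4
second term: -16 + 4*e1 + 7/6*e4 + 28/3*e2 e3 - 18*e2 e4 + 21/2*e3 e4 - 7/3*e1 e2 e3 + 2*e2 e3 e4
Answer: -56/3*e2 e3 + 14/3*e1 e2 e3 - 4*e2 e3 e4


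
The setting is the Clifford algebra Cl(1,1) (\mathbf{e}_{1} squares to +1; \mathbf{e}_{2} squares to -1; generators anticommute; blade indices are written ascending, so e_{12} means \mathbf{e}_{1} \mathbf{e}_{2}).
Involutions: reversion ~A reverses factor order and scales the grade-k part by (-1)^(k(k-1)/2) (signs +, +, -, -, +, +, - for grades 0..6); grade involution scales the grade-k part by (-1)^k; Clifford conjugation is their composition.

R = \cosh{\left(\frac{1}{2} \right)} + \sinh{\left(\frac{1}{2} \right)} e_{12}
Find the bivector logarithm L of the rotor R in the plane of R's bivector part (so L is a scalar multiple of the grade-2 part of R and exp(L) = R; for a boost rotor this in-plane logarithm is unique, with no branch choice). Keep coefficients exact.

The scalar part of R is \cosh{\left(\frac{1}{2} \right)}, which fixes the rapidity magnitude through cosh (cosh is even, so it cannot fix the sign — the bivector part carries that); dividing the bivector part by sinh of the rapidity gives the plane, and L = rapidity * plane, where the joint sign ambiguity of (rapidity, plane) cancels in the product.
Concretely: cosh(rapidity) = \cosh{\left(\frac{1}{2} \right)} gives rapidity = ±\frac{1}{2}, and since rapidity/sinh(rapidity) is even the sign is immaterial: L = (rapidity/sinh(rapidity)) * <R>_2 = (\frac{1}{2 \sinh{\left(\frac{1}{2} \right)}}) * <R>_2.
Answer: \frac{1}{2} e_{12}


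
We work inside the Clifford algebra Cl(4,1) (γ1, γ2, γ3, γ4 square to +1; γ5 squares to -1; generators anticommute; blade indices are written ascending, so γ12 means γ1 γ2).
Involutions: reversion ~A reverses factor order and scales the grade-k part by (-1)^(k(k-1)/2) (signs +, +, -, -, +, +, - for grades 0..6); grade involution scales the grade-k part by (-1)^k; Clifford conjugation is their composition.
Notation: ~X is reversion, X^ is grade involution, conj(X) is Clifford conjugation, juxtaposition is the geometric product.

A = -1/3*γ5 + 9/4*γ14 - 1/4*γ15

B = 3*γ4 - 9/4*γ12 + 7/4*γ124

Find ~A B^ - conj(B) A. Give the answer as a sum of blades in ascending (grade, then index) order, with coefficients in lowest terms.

first term: 27/4*γ1 + 63/16*γ2 + 81/16*γ24 - 9/16*γ25 - γ45 + 3/4*γ125 + 3/4*γ145 + 7/16*γ245 - 7/12*γ1245
second term: 27/4*γ1 + 63/16*γ2 - 81/16*γ24 + 9/16*γ25 + γ45 - 3/4*γ125 - 3/4*γ145 - 7/16*γ245 - 7/12*γ1245
Answer: 81/8*γ24 - 9/8*γ25 - 2*γ45 + 3/2*γ125 + 3/2*γ145 + 7/8*γ245


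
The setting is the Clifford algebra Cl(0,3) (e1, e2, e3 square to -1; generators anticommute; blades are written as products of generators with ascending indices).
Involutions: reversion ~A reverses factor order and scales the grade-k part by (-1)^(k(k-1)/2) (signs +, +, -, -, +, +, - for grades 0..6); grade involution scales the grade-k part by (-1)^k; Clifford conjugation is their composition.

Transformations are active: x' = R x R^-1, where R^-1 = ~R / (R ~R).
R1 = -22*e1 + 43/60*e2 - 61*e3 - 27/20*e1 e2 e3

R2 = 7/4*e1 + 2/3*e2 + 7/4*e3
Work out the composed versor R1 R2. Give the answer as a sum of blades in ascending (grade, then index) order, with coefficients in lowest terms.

Distribute over the terms of R2 (each basis-blade product reordered to ascending indices, repeated generators contracted through their squares):
R1 (7/4*e1) = 77/2 - 301/240*e1 e2 + 427/4*e1 e3 + 189/80*e2 e3
R1 (2/3*e2) = -43/90 - 44/3*e1 e2 - 9/10*e1 e3 + 122/3*e2 e3
R1 (7/4*e3) = 427/4 + 189/80*e1 e2 - 77/2*e1 e3 + 301/240*e2 e3
Summing the partial products and collecting blades:
Answer: 26059/180 - 1627/120*e1 e2 + 1347/20*e1 e3 + 2657/60*e2 e3
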